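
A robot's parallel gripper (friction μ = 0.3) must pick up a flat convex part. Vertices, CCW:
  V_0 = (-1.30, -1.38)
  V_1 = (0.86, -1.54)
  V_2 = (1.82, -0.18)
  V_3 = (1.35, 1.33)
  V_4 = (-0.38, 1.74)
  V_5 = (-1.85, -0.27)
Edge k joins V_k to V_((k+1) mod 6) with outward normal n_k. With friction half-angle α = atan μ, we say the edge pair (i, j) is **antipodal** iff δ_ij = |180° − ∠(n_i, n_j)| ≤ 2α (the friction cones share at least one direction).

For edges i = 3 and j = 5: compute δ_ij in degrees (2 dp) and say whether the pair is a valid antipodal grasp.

δ = 50.31°, invalid

α = atan 0.3 = 16.70°;  2α = 33.40°
edge 3: e_3 = (-1.73, +0.41);  n_3 = (+0.2306, +0.9730)
edge 5: e_5 = (+0.55, -1.11);  n_5 = (-0.8960, -0.4440)
∠(n_3, n_5) = 129.69°
δ = |180° − 129.69°| = 50.31°
50.31° > 2α = 33.40°  →  invalid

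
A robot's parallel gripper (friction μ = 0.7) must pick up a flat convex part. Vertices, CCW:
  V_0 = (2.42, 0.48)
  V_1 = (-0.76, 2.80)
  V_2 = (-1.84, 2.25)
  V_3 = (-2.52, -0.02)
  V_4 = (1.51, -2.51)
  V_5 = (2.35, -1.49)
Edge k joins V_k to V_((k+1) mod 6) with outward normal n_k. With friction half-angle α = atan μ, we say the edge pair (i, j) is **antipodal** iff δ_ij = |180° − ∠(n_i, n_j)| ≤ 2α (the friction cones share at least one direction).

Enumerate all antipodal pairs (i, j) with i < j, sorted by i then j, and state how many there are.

count = 7; pairs: (0,3), (1,3), (1,4), (1,5), (2,4), (2,5), (3,5)

α = atan 0.7 = 34.99°;  2α = 69.98°
n_0 = (+0.5894, +0.8079)
n_1 = (-0.4538, +0.8911)
n_2 = (-0.9579, +0.2870)
n_3 = (-0.5256, -0.8507)
n_4 = (+0.7719, -0.6357)
n_5 = (+0.9994, -0.0355)
  (0,1): δ = 116.90°  ·
  (0,2): δ = 70.56°  ·
  (0,3): δ = 4.40°  ✓
  (0,4): δ = 86.64°  ·
  (0,5): δ = 124.08°  ·
  (1,2): δ = 133.66°  ·
  (1,3): δ = 58.70°  ✓
  (1,4): δ = 23.54°  ✓
  (1,5): δ = 60.98°  ✓
  (2,3): δ = 105.03°  ·
  (2,4): δ = 22.80°  ✓
  (2,5): δ = 14.64°  ✓
  (3,4): δ = 97.76°  ·
  (3,5): δ = 60.32°  ✓
  (4,5): δ = 142.56°  ·
antipodal pairs: 7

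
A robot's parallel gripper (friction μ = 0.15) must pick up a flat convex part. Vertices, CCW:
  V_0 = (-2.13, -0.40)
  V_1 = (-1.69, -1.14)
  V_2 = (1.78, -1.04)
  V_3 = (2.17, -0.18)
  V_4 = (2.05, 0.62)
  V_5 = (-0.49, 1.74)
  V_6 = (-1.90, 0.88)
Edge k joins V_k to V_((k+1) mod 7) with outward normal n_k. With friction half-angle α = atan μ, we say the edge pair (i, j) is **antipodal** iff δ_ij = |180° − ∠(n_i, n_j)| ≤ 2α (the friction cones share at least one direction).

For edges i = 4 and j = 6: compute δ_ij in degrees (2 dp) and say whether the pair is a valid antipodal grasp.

δ = 76.39°, invalid

α = atan 0.15 = 8.53°;  2α = 17.06°
edge 4: e_4 = (-2.54, +1.12);  n_4 = (+0.4035, +0.9150)
edge 6: e_6 = (-0.23, -1.28);  n_6 = (-0.9842, +0.1769)
∠(n_4, n_6) = 103.61°
δ = |180° − 103.61°| = 76.39°
76.39° > 2α = 17.06°  →  invalid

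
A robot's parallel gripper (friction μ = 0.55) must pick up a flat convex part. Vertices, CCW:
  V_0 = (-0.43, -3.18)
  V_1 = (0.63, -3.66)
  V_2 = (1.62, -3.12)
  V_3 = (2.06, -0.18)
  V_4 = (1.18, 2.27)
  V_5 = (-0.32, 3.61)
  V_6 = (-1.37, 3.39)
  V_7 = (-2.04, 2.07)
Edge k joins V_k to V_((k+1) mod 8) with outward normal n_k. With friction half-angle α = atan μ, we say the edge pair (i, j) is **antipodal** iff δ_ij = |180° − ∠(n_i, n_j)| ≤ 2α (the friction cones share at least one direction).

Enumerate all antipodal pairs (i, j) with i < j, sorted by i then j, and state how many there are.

α = atan 0.55 = 28.81°;  2α = 57.62°
n_0 = (-0.4125, -0.9110)
n_1 = (+0.4789, -0.8779)
n_2 = (+0.9890, -0.1480)
n_3 = (+0.9411, +0.3380)
n_4 = (+0.6662, +0.7458)
n_5 = (-0.2051, +0.9787)
n_6 = (-0.8917, +0.4526)
n_7 = (-0.9561, -0.2932)
  (0,1): δ = 127.03°  ·
  (0,2): δ = 74.15°  ·
  (0,3): δ = 45.88°  ✓
  (0,4): δ = 17.41°  ✓
  (0,5): δ = 36.20°  ✓
  (0,6): δ = 87.45°  ·
  (0,7): δ = 131.41°  ·
  (1,2): δ = 127.12°  ·
  (1,3): δ = 98.85°  ·
  (1,4): δ = 70.39°  ·
  (1,5): δ = 16.78°  ✓
  (1,6): δ = 34.48°  ✓
  (1,7): δ = 78.44°  ·
  (2,3): δ = 151.73°  ·
  (2,4): δ = 123.26°  ·
  (2,5): δ = 69.65°  ·
  (2,6): δ = 18.40°  ✓
  (2,7): δ = 25.56°  ✓
  (3,4): δ = 151.53°  ·
  (3,5): δ = 97.92°  ·
  (3,6): δ = 46.67°  ✓
  (3,7): δ = 2.71°  ✓
  (4,5): δ = 126.39°  ·
  (4,6): δ = 75.14°  ·
  (4,7): δ = 31.18°  ✓
  (5,6): δ = 128.74°  ·
  (5,7): δ = 84.78°  ·
  (6,7): δ = 136.04°  ·
antipodal pairs: 10

count = 10; pairs: (0,3), (0,4), (0,5), (1,5), (1,6), (2,6), (2,7), (3,6), (3,7), (4,7)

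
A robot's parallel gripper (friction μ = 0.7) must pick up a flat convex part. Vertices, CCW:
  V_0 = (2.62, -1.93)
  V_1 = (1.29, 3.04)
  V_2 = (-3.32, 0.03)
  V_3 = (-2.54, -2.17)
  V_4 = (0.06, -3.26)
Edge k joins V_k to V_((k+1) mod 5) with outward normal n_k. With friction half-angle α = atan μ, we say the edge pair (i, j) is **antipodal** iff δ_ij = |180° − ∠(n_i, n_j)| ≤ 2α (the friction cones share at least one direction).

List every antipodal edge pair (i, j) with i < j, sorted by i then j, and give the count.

count = 4; pairs: (0,2), (0,3), (1,3), (1,4)

α = atan 0.7 = 34.99°;  2α = 69.98°
n_0 = (+0.9660, +0.2585)
n_1 = (-0.5467, +0.8373)
n_2 = (-0.9425, -0.3342)
n_3 = (-0.3866, -0.9222)
n_4 = (+0.4610, -0.8874)
  (0,1): δ = 71.84°  ·
  (0,2): δ = 4.54°  ✓
  (0,3): δ = 52.27°  ✓
  (0,4): δ = 102.47°  ·
  (1,2): δ = 103.62°  ·
  (1,3): δ = 55.89°  ✓
  (1,4): δ = 5.69°  ✓
  (2,3): δ = 132.27°  ·
  (2,4): δ = 82.07°  ·
  (3,4): δ = 129.80°  ·
antipodal pairs: 4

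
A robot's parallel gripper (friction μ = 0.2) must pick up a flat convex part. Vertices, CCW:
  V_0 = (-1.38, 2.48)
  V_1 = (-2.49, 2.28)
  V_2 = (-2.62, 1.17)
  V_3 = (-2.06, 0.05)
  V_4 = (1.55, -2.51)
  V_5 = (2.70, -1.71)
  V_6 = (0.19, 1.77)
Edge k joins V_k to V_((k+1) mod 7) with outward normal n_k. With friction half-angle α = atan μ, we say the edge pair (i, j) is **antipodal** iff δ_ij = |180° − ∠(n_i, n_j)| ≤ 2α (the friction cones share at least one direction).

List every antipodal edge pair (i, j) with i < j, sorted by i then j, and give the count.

count = 3; pairs: (2,5), (3,5), (3,6)

α = atan 0.2 = 11.31°;  2α = 22.62°
n_0 = (-0.1773, +0.9842)
n_1 = (-0.9932, +0.1163)
n_2 = (-0.8944, -0.4472)
n_3 = (-0.5785, -0.8157)
n_4 = (+0.5711, -0.8209)
n_5 = (+0.8110, +0.5850)
n_6 = (+0.4121, +0.9112)
  (0,1): δ = 106.89°  ·
  (0,2): δ = 73.65°  ·
  (0,3): δ = 45.56°  ·
  (0,4): δ = 24.61°  ·
  (0,5): δ = 115.59°  ·
  (0,6): δ = 145.45°  ·
  (1,2): δ = 146.76°  ·
  (1,3): δ = 118.66°  ·
  (1,4): δ = 48.50°  ·
  (1,5): δ = 42.48°  ·
  (1,6): δ = 72.35°  ·
  (2,3): δ = 151.91°  ·
  (2,4): δ = 81.74°  ·
  (2,5): δ = 9.24°  ✓
  (2,6): δ = 39.10°  ·
  (3,4): δ = 109.83°  ·
  (3,5): δ = 18.86°  ✓
  (3,6): δ = 11.01°  ✓
  (4,5): δ = 89.02°  ·
  (4,6): δ = 59.16°  ·
  (5,6): δ = 150.14°  ·
antipodal pairs: 3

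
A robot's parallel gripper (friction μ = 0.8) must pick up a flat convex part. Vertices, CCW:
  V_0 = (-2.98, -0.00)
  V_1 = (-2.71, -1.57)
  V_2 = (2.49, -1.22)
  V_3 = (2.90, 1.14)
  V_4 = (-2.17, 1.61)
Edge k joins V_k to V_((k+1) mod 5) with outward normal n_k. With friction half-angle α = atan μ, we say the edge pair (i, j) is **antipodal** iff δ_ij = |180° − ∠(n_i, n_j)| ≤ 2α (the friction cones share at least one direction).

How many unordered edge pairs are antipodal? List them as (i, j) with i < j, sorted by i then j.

α = atan 0.8 = 38.66°;  2α = 77.32°
n_0 = (-0.9855, -0.1695)
n_1 = (+0.0672, -0.9977)
n_2 = (+0.9852, -0.1712)
n_3 = (+0.0923, +0.9957)
n_4 = (-0.8933, +0.4494)
  (0,1): δ = 95.91°  ·
  (0,2): δ = 19.61°  ✓
  (0,3): δ = 74.95°  ✓
  (0,4): δ = 143.53°  ·
  (1,2): δ = 103.71°  ·
  (1,3): δ = 9.15°  ✓
  (1,4): δ = 59.44°  ✓
  (2,3): δ = 85.44°  ·
  (2,4): δ = 16.85°  ✓
  (3,4): δ = 111.41°  ·
antipodal pairs: 5

count = 5; pairs: (0,2), (0,3), (1,3), (1,4), (2,4)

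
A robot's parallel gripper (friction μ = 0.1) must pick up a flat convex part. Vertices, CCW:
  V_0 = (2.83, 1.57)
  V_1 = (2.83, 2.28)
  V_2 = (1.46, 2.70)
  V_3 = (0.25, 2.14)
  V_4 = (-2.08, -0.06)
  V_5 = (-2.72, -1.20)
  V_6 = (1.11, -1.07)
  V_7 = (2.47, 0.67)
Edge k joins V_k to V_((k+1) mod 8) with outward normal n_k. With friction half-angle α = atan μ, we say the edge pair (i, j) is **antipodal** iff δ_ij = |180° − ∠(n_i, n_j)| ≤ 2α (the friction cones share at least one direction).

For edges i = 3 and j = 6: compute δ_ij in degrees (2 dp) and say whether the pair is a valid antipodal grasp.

α = atan 0.1 = 5.71°;  2α = 11.42°
edge 3: e_3 = (-2.33, -2.20);  n_3 = (-0.6865, +0.7271)
edge 6: e_6 = (+1.36, +1.74);  n_6 = (+0.7879, -0.6158)
∠(n_3, n_6) = 171.37°
δ = |180° − 171.37°| = 8.63°
8.63° ≤ 2α = 11.42°  →  valid

δ = 8.63°, valid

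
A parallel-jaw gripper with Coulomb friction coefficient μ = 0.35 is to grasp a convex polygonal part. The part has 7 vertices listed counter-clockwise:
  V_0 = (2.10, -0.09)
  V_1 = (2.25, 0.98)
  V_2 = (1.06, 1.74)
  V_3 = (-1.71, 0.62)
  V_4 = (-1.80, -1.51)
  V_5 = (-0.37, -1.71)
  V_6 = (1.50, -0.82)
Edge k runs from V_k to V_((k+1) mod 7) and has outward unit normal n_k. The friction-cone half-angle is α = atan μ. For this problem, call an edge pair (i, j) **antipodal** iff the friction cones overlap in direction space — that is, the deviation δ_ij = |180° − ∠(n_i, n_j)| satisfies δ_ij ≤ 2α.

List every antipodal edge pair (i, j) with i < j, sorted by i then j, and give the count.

count = 6; pairs: (0,3), (1,4), (2,4), (2,5), (2,6), (3,6)

α = atan 0.35 = 19.29°;  2α = 38.58°
n_0 = (+0.9903, -0.1388)
n_1 = (+0.5382, +0.8428)
n_2 = (-0.3749, +0.9271)
n_3 = (-0.9991, +0.0422)
n_4 = (-0.1385, -0.9904)
n_5 = (+0.4297, -0.9029)
n_6 = (+0.7725, -0.6350)
  (0,1): δ = 114.58°  ·
  (0,2): δ = 60.00°  ·
  (0,3): δ = 5.56°  ✓
  (0,4): δ = 90.02°  ·
  (0,5): δ = 123.43°  ·
  (0,6): δ = 148.56°  ·
  (1,2): δ = 125.42°  ·
  (1,3): δ = 59.85°  ·
  (1,4): δ = 24.60°  ✓
  (1,5): δ = 58.02°  ·
  (1,6): δ = 83.15°  ·
  (2,3): δ = 114.43°  ·
  (2,4): δ = 29.98°  ✓
  (2,5): δ = 3.44°  ✓
  (2,6): δ = 28.57°  ✓
  (3,4): δ = 95.54°  ·
  (3,5): δ = 62.13°  ·
  (3,6): δ = 37.00°  ✓
  (4,5): δ = 146.59°  ·
  (4,6): δ = 121.46°  ·
  (5,6): δ = 154.87°  ·
antipodal pairs: 6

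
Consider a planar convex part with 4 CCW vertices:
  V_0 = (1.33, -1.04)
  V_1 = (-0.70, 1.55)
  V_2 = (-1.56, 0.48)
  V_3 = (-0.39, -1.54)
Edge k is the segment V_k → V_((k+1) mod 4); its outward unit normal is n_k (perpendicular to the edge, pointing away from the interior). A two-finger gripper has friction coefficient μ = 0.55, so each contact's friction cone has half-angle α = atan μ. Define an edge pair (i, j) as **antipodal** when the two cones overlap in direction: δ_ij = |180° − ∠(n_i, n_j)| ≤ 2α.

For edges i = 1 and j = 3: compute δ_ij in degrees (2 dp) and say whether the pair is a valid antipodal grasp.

α = atan 0.55 = 28.81°;  2α = 57.62°
edge 1: e_1 = (-0.86, -1.07);  n_1 = (-0.7794, +0.6265)
edge 3: e_3 = (+1.72, +0.50);  n_3 = (+0.2791, -0.9602)
∠(n_1, n_3) = 145.00°
δ = |180° − 145.00°| = 35.00°
35.00° ≤ 2α = 57.62°  →  valid

δ = 35.00°, valid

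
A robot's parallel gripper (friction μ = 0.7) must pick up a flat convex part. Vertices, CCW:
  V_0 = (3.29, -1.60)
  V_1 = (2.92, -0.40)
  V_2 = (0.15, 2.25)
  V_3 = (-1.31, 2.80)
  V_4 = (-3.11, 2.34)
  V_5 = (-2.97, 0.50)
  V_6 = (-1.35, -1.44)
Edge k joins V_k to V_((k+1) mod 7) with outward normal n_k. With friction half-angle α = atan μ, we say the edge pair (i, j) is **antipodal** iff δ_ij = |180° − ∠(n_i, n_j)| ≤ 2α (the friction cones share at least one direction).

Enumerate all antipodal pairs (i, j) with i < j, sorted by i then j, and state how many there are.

count = 10; pairs: (0,4), (0,5), (1,4), (1,5), (1,6), (2,4), (2,5), (2,6), (3,5), (3,6)

α = atan 0.7 = 34.99°;  2α = 69.98°
n_0 = (+0.9556, +0.2946)
n_1 = (+0.6913, +0.7226)
n_2 = (+0.3525, +0.9358)
n_3 = (-0.2476, +0.9689)
n_4 = (-0.9971, -0.0759)
n_5 = (-0.7676, -0.6410)
n_6 = (-0.0345, -0.9994)
  (0,1): δ = 150.87°  ·
  (0,2): δ = 127.78°  ·
  (0,3): δ = 92.80°  ·
  (0,4): δ = 12.79°  ✓
  (0,5): δ = 22.73°  ✓
  (0,6): δ = 70.89°  ·
  (1,2): δ = 156.91°  ·
  (1,3): δ = 121.93°  ·
  (1,4): δ = 41.92°  ✓
  (1,5): δ = 6.40°  ✓
  (1,6): δ = 41.76°  ✓
  (2,3): δ = 145.02°  ·
  (2,4): δ = 65.01°  ✓
  (2,5): δ = 29.49°  ✓
  (2,6): δ = 18.67°  ✓
  (3,4): δ = 99.98°  ·
  (3,5): δ = 64.47°  ✓
  (3,6): δ = 16.31°  ✓
  (4,5): δ = 144.49°  ·
  (4,6): δ = 96.33°  ·
  (5,6): δ = 131.84°  ·
antipodal pairs: 10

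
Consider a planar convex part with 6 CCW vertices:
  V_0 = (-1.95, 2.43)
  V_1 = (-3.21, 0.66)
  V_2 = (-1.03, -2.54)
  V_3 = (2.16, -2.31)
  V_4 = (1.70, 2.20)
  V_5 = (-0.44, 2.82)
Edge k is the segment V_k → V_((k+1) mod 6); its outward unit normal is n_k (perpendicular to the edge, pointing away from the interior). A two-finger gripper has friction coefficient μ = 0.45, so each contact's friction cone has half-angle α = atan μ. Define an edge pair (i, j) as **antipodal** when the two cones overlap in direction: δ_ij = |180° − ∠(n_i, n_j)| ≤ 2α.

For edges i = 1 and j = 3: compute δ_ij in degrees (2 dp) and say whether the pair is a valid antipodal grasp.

α = atan 0.45 = 24.23°;  2α = 48.46°
edge 1: e_1 = (+2.18, -3.20);  n_1 = (-0.8264, -0.5630)
edge 3: e_3 = (-0.46, +4.51);  n_3 = (+0.9948, +0.1015)
∠(n_1, n_3) = 151.56°
δ = |180° − 151.56°| = 28.44°
28.44° ≤ 2α = 48.46°  →  valid

δ = 28.44°, valid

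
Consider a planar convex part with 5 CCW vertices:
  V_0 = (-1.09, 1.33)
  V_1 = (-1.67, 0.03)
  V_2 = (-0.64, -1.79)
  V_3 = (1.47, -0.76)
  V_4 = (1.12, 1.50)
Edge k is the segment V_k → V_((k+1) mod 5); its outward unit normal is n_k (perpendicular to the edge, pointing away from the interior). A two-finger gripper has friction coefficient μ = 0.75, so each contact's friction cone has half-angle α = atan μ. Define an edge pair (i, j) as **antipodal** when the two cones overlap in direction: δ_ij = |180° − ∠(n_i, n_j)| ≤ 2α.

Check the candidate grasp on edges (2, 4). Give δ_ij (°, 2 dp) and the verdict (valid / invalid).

α = atan 0.75 = 36.87°;  2α = 73.74°
edge 2: e_2 = (+2.11, +1.03);  n_2 = (+0.4387, -0.8986)
edge 4: e_4 = (-2.21, -0.17);  n_4 = (-0.0767, +0.9971)
∠(n_2, n_4) = 158.38°
δ = |180° − 158.38°| = 21.62°
21.62° ≤ 2α = 73.74°  →  valid

δ = 21.62°, valid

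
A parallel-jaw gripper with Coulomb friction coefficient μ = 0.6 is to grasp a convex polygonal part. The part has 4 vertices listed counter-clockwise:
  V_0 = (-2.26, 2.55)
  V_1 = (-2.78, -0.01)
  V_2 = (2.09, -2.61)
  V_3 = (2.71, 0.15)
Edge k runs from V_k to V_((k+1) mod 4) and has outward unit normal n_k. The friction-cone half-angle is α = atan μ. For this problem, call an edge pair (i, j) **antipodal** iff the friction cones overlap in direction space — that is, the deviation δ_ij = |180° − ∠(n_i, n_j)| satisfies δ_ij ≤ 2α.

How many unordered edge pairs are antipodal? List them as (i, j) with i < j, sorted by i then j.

count = 2; pairs: (0,2), (1,3)

α = atan 0.6 = 30.96°;  2α = 61.93°
n_0 = (-0.9800, +0.1991)
n_1 = (-0.4710, -0.8822)
n_2 = (+0.9757, -0.2192)
n_3 = (+0.4349, +0.9005)
  (0,1): δ = 106.61°  ·
  (0,2): δ = 1.18°  ✓
  (0,3): δ = 75.71°  ·
  (1,2): δ = 74.56°  ·
  (1,3): δ = 2.32°  ✓
  (2,3): δ = 103.12°  ·
antipodal pairs: 2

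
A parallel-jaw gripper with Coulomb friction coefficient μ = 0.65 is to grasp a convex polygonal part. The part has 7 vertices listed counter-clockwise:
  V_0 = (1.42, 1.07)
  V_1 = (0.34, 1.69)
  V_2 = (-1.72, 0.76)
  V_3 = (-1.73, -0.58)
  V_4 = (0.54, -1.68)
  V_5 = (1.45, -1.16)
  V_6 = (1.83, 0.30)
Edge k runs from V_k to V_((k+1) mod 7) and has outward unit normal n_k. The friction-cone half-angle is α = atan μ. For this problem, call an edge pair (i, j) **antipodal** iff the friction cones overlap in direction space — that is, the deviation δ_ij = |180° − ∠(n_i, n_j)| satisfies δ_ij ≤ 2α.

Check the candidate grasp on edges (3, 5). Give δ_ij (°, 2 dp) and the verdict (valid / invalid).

α = atan 0.65 = 33.02°;  2α = 66.05°
edge 3: e_3 = (+2.27, -1.10);  n_3 = (-0.4361, -0.8999)
edge 5: e_5 = (+0.38, +1.46);  n_5 = (+0.9678, -0.2519)
∠(n_3, n_5) = 101.27°
δ = |180° − 101.27°| = 78.73°
78.73° > 2α = 66.05°  →  invalid

δ = 78.73°, invalid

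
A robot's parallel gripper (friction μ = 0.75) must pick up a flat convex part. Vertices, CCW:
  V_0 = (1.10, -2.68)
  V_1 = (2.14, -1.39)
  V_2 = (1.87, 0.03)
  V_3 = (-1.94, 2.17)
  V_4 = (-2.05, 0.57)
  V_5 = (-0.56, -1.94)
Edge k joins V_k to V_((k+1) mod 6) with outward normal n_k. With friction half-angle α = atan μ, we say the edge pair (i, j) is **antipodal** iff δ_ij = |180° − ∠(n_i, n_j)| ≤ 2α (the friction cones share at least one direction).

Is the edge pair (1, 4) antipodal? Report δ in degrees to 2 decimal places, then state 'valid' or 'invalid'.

δ = 19.93°, valid

α = atan 0.75 = 36.87°;  2α = 73.74°
edge 1: e_1 = (-0.27, +1.42);  n_1 = (+0.9824, +0.1868)
edge 4: e_4 = (+1.49, -2.51);  n_4 = (-0.8599, -0.5105)
∠(n_1, n_4) = 160.07°
δ = |180° − 160.07°| = 19.93°
19.93° ≤ 2α = 73.74°  →  valid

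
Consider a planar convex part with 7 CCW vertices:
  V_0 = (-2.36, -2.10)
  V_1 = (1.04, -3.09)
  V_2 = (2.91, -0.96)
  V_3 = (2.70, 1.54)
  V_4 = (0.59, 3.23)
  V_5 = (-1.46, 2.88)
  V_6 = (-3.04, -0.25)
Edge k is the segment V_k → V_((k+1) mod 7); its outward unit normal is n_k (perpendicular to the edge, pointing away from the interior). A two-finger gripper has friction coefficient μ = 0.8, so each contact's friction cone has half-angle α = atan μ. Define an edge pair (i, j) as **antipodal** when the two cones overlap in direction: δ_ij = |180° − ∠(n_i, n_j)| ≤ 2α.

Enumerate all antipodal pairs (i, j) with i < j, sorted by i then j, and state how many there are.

α = atan 0.8 = 38.66°;  2α = 77.32°
n_0 = (-0.2796, -0.9601)
n_1 = (+0.7515, -0.6598)
n_2 = (+0.9965, +0.0837)
n_3 = (+0.6251, +0.7805)
n_4 = (-0.1683, +0.9857)
n_5 = (-0.8927, +0.4506)
n_6 = (-0.9386, -0.3450)
  (0,1): δ = 115.05°  ·
  (0,2): δ = 68.96°  ✓
  (0,3): δ = 22.46°  ✓
  (0,4): δ = 25.92°  ✓
  (0,5): δ = 79.45°  ·
  (0,6): δ = 126.42°  ·
  (1,2): δ = 133.92°  ·
  (1,3): δ = 87.41°  ·
  (1,4): δ = 39.03°  ✓
  (1,5): δ = 14.50°  ✓
  (1,6): δ = 61.46°  ✓
  (2,3): δ = 133.49°  ·
  (2,4): δ = 85.11°  ·
  (2,5): δ = 31.59°  ✓
  (2,6): δ = 15.38°  ✓
  (3,4): δ = 131.62°  ·
  (3,5): δ = 78.09°  ·
  (3,6): δ = 31.13°  ✓
  (4,5): δ = 126.47°  ·
  (4,6): δ = 79.51°  ·
  (5,6): δ = 133.03°  ·
antipodal pairs: 9

count = 9; pairs: (0,2), (0,3), (0,4), (1,4), (1,5), (1,6), (2,5), (2,6), (3,6)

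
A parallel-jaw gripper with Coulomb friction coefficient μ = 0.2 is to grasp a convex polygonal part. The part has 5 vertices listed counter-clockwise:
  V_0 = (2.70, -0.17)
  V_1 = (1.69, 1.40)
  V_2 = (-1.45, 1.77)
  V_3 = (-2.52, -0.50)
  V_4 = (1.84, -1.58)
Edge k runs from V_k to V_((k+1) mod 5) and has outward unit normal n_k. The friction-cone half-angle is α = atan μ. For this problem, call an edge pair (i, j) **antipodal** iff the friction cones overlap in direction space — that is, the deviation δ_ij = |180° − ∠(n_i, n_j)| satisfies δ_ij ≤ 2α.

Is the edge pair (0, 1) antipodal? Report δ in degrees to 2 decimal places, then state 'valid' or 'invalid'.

δ = 129.47°, invalid

α = atan 0.2 = 11.31°;  2α = 22.62°
edge 0: e_0 = (-1.01, +1.57);  n_0 = (+0.8410, +0.5410)
edge 1: e_1 = (-3.14, +0.37);  n_1 = (+0.1170, +0.9931)
∠(n_0, n_1) = 50.53°
δ = |180° − 50.53°| = 129.47°
129.47° > 2α = 22.62°  →  invalid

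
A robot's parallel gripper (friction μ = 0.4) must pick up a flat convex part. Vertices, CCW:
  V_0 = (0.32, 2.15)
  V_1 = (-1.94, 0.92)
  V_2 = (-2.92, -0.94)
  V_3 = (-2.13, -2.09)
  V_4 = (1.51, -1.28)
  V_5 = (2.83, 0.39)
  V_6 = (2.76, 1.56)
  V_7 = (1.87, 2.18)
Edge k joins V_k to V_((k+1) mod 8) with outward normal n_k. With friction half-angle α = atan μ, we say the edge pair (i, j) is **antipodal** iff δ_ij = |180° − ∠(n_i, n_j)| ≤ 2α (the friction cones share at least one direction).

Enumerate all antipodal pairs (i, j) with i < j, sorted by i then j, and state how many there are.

α = atan 0.4 = 21.80°;  2α = 43.60°
n_0 = (-0.4780, +0.8783)
n_1 = (-0.8847, +0.4661)
n_2 = (-0.8243, -0.5662)
n_3 = (+0.2172, -0.9761)
n_4 = (+0.7845, -0.6201)
n_5 = (+0.9982, +0.0597)
n_6 = (+0.5716, +0.8205)
n_7 = (-0.0194, +0.9998)
  (0,1): δ = 146.34°  ·
  (0,2): δ = 84.07°  ·
  (0,3): δ = 16.01°  ✓
  (0,4): δ = 23.12°  ✓
  (0,5): δ = 64.87°  ·
  (0,6): δ = 116.58°  ·
  (0,7): δ = 152.55°  ·
  (1,2): δ = 117.73°  ·
  (1,3): δ = 49.67°  ·
  (1,4): δ = 10.54°  ✓
  (1,5): δ = 31.21°  ✓
  (1,6): δ = 82.92°  ·
  (1,7): δ = 118.89°  ·
  (2,3): δ = 111.94°  ·
  (2,4): δ = 72.81°  ·
  (2,5): δ = 31.06°  ✓
  (2,6): δ = 20.65°  ✓
  (2,7): δ = 56.62°  ·
  (3,4): δ = 140.87°  ·
  (3,5): δ = 99.12°  ·
  (3,6): δ = 47.41°  ·
  (3,7): δ = 11.44°  ✓
  (4,5): δ = 138.25°  ·
  (4,6): δ = 86.54°  ·
  (4,7): δ = 50.57°  ·
  (5,6): δ = 128.29°  ·
  (5,7): δ = 92.32°  ·
  (6,7): δ = 144.03°  ·
antipodal pairs: 7

count = 7; pairs: (0,3), (0,4), (1,4), (1,5), (2,5), (2,6), (3,7)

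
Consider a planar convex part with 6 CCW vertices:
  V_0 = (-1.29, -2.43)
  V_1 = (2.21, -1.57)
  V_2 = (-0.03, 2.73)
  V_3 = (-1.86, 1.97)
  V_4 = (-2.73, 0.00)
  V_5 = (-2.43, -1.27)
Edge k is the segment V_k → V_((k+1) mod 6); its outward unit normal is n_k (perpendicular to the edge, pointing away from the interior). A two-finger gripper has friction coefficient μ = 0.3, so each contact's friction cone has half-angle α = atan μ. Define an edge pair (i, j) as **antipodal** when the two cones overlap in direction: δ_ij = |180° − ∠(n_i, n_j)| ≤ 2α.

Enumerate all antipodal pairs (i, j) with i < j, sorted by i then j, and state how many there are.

α = atan 0.3 = 16.70°;  2α = 33.40°
n_0 = (+0.2386, -0.9711)
n_1 = (+0.8869, +0.4620)
n_2 = (-0.3835, +0.9235)
n_3 = (-0.9148, +0.4040)
n_4 = (-0.9732, -0.2299)
n_5 = (-0.7132, -0.7009)
  (0,1): δ = 76.29°  ·
  (0,2): δ = 8.75°  ✓
  (0,3): δ = 52.37°  ·
  (0,4): δ = 89.49°  ·
  (0,5): δ = 120.70°  ·
  (1,2): δ = 94.96°  ·
  (1,3): δ = 51.34°  ·
  (1,4): δ = 14.23°  ✓
  (1,5): δ = 16.99°  ✓
  (2,3): δ = 136.38°  ·
  (2,4): δ = 99.26°  ·
  (2,5): δ = 68.05°  ·
  (3,4): δ = 142.88°  ·
  (3,5): δ = 111.67°  ·
  (4,5): δ = 148.79°  ·
antipodal pairs: 3

count = 3; pairs: (0,2), (1,4), (1,5)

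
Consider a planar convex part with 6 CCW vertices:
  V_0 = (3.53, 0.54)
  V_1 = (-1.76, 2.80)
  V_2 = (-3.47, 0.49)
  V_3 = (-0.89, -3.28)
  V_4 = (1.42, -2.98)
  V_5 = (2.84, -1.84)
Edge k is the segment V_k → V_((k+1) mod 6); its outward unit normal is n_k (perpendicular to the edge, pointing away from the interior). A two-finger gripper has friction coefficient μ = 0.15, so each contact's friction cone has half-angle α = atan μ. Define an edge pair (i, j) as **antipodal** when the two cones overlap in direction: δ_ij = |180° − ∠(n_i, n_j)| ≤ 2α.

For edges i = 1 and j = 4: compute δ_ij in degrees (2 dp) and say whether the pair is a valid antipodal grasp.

α = atan 0.15 = 8.53°;  2α = 17.06°
edge 1: e_1 = (-1.71, -2.31);  n_1 = (-0.8037, +0.5950)
edge 4: e_4 = (+1.42, +1.14);  n_4 = (+0.6260, -0.7798)
∠(n_1, n_4) = 165.27°
δ = |180° − 165.27°| = 14.73°
14.73° ≤ 2α = 17.06°  →  valid

δ = 14.73°, valid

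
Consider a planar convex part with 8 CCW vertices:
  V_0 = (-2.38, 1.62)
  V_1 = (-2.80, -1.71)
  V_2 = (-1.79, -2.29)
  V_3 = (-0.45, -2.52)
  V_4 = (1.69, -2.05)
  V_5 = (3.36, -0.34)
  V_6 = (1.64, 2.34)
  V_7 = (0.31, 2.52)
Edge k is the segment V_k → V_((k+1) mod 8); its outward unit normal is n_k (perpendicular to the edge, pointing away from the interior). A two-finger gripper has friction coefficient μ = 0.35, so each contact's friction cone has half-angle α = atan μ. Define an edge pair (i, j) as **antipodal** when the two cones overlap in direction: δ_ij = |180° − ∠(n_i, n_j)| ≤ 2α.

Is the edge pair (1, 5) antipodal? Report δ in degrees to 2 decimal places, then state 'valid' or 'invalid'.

δ = 27.44°, valid

α = atan 0.35 = 19.29°;  2α = 38.58°
edge 1: e_1 = (+1.01, -0.58);  n_1 = (-0.4980, -0.8672)
edge 5: e_5 = (-1.72, +2.68);  n_5 = (+0.8416, +0.5401)
∠(n_1, n_5) = 152.56°
δ = |180° − 152.56°| = 27.44°
27.44° ≤ 2α = 38.58°  →  valid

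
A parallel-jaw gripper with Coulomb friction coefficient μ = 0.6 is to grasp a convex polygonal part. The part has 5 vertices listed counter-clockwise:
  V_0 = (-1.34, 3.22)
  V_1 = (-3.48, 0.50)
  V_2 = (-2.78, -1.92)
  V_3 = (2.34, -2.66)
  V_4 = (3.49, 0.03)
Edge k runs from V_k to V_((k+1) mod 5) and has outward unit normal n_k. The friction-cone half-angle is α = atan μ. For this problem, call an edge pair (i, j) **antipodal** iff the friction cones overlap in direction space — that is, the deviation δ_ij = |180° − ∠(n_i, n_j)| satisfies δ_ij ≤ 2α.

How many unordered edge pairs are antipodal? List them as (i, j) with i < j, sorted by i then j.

α = atan 0.6 = 30.96°;  2α = 61.93°
n_0 = (-0.7859, +0.6183)
n_1 = (-0.9606, -0.2779)
n_2 = (-0.1430, -0.9897)
n_3 = (+0.9195, -0.3931)
n_4 = (+0.5511, +0.8344)
  (0,1): δ = 125.67°  ·
  (0,2): δ = 60.03°  ✓
  (0,3): δ = 15.05°  ✓
  (0,4): δ = 94.75°  ·
  (1,2): δ = 114.36°  ·
  (1,3): δ = 39.28°  ✓
  (1,4): δ = 40.42°  ✓
  (2,3): δ = 104.92°  ·
  (2,4): δ = 25.22°  ✓
  (3,4): δ = 100.30°  ·
antipodal pairs: 5

count = 5; pairs: (0,2), (0,3), (1,3), (1,4), (2,4)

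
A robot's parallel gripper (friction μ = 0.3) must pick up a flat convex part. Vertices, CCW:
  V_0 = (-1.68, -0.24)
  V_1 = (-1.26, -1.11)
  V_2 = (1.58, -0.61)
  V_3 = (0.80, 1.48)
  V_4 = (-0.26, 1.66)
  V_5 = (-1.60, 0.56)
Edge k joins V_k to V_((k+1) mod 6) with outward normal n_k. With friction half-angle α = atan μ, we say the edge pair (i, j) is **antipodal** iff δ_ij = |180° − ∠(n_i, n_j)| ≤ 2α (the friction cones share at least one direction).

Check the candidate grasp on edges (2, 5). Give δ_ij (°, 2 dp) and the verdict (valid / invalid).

δ = 26.18°, valid

α = atan 0.3 = 16.70°;  2α = 33.40°
edge 2: e_2 = (-0.78, +2.09);  n_2 = (+0.9369, +0.3496)
edge 5: e_5 = (-0.08, -0.80);  n_5 = (-0.9950, +0.0995)
∠(n_2, n_5) = 153.82°
δ = |180° − 153.82°| = 26.18°
26.18° ≤ 2α = 33.40°  →  valid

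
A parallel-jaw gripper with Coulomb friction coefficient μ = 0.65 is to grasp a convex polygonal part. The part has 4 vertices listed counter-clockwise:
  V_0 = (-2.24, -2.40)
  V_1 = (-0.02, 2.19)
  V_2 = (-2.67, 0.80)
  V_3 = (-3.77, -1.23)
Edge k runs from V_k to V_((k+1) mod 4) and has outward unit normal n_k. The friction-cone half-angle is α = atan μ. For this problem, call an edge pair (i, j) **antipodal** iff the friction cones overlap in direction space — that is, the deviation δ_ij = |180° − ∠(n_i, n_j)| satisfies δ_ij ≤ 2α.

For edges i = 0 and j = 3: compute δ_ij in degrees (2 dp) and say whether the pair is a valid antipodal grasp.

α = atan 0.65 = 33.02°;  2α = 66.05°
edge 0: e_0 = (+2.22, +4.59);  n_0 = (+0.9002, -0.4354)
edge 3: e_3 = (+1.53, -1.17);  n_3 = (-0.6075, -0.7944)
∠(n_0, n_3) = 101.59°
δ = |180° − 101.59°| = 78.41°
78.41° > 2α = 66.05°  →  invalid

δ = 78.41°, invalid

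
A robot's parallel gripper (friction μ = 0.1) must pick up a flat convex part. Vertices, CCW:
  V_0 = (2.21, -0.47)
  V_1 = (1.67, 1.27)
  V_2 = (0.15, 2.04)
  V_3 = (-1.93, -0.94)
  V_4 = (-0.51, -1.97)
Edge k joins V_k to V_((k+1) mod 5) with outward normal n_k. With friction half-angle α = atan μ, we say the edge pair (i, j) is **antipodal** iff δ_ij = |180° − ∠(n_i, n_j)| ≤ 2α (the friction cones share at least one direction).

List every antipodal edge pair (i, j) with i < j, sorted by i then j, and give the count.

α = atan 0.1 = 5.71°;  2α = 11.42°
n_0 = (+0.9551, +0.2964)
n_1 = (+0.4519, +0.8921)
n_2 = (-0.8200, +0.5724)
n_3 = (-0.5872, -0.8095)
n_4 = (+0.4829, -0.8757)
  (0,1): δ = 134.11°  ·
  (0,2): δ = 52.16°  ·
  (0,3): δ = 36.80°  ·
  (0,4): δ = 101.63°  ·
  (1,2): δ = 98.05°  ·
  (1,3): δ = 9.09°  ✓
  (1,4): δ = 55.74°  ·
  (2,3): δ = 91.04°  ·
  (2,4): δ = 26.21°  ·
  (3,4): δ = 115.17°  ·
antipodal pairs: 1

count = 1; pairs: (1,3)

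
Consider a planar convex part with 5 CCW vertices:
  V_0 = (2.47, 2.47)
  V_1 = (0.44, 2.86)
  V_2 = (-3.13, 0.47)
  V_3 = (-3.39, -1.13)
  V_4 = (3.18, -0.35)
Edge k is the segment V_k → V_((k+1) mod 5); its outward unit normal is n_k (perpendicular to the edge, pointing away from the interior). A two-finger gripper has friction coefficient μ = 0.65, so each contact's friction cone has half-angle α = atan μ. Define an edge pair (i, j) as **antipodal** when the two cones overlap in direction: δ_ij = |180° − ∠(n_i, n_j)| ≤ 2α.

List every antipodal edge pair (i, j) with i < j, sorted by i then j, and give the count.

count = 3; pairs: (0,3), (1,3), (2,4)

α = atan 0.65 = 33.02°;  2α = 66.05°
n_0 = (+0.1887, +0.9820)
n_1 = (-0.5563, +0.8310)
n_2 = (-0.9871, +0.1604)
n_3 = (+0.1179, -0.9930)
n_4 = (+0.9697, +0.2442)
  (0,1): δ = 135.32°  ·
  (0,2): δ = 88.35°  ·
  (0,3): δ = 17.65°  ✓
  (0,4): δ = 115.01°  ·
  (1,2): δ = 133.03°  ·
  (1,3): δ = 27.03°  ✓
  (1,4): δ = 70.33°  ·
  (2,3): δ = 74.00°  ·
  (2,4): δ = 23.36°  ✓
  (3,4): δ = 82.64°  ·
antipodal pairs: 3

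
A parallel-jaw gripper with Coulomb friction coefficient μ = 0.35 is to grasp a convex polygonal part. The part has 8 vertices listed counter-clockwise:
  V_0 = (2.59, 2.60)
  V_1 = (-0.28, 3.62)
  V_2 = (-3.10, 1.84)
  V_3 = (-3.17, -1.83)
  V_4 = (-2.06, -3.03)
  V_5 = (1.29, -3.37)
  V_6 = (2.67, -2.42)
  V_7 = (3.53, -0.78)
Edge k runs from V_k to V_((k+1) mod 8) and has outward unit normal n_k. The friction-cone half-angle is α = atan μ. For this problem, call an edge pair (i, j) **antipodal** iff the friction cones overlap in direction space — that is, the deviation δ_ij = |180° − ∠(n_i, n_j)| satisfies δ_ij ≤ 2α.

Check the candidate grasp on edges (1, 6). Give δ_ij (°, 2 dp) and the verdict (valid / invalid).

α = atan 0.35 = 19.29°;  2α = 38.58°
edge 1: e_1 = (-2.82, -1.78);  n_1 = (-0.5338, +0.8456)
edge 6: e_6 = (+0.86, +1.64);  n_6 = (+0.8856, -0.4644)
∠(n_1, n_6) = 149.93°
δ = |180° − 149.93°| = 30.07°
30.07° ≤ 2α = 38.58°  →  valid

δ = 30.07°, valid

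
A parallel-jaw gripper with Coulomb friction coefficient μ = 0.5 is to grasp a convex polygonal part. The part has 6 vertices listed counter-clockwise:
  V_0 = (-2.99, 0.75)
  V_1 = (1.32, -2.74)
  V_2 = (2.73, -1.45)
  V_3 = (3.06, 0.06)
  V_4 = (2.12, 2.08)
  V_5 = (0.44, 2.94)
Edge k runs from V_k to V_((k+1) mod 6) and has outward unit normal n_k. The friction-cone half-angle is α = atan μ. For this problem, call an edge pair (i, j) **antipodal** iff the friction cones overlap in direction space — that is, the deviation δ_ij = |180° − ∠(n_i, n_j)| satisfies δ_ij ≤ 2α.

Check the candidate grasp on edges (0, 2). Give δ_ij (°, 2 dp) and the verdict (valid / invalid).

δ = 63.33°, invalid

α = atan 0.5 = 26.57°;  2α = 53.13°
edge 0: e_0 = (+4.31, -3.49);  n_0 = (-0.6293, -0.7772)
edge 2: e_2 = (+0.33, +1.51);  n_2 = (+0.9769, -0.2135)
∠(n_0, n_2) = 116.67°
δ = |180° − 116.67°| = 63.33°
63.33° > 2α = 53.13°  →  invalid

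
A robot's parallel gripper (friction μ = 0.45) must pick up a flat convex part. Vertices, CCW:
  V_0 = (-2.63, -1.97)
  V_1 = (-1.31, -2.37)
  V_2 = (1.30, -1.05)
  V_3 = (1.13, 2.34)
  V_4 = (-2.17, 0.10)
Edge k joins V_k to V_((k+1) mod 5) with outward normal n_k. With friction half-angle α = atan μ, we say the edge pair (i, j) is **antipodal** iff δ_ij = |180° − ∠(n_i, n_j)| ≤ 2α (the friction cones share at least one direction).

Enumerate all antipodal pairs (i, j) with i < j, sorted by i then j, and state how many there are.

α = atan 0.45 = 24.23°;  2α = 48.46°
n_0 = (-0.2900, -0.9570)
n_1 = (+0.4513, -0.8924)
n_2 = (+0.9987, +0.0501)
n_3 = (-0.5616, +0.8274)
n_4 = (-0.9762, +0.2169)
  (0,1): δ = 136.31°  ·
  (0,2): δ = 70.27°  ·
  (0,3): δ = 51.03°  ·
  (0,4): δ = 94.33°  ·
  (1,2): δ = 113.96°  ·
  (1,3): δ = 7.34°  ✓
  (1,4): δ = 50.64°  ·
  (2,3): δ = 58.70°  ·
  (2,4): δ = 15.40°  ✓
  (3,4): δ = 136.70°  ·
antipodal pairs: 2

count = 2; pairs: (1,3), (2,4)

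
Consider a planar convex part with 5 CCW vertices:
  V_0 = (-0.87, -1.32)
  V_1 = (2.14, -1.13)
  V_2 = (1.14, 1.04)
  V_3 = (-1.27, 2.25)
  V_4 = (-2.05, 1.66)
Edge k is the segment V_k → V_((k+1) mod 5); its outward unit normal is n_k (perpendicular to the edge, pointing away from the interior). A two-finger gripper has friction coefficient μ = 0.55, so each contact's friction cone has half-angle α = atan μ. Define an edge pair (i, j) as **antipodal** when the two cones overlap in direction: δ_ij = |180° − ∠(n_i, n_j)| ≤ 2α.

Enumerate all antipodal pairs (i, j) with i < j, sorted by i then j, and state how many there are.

α = atan 0.55 = 28.81°;  2α = 57.62°
n_0 = (+0.0630, -0.9980)
n_1 = (+0.9082, +0.4185)
n_2 = (+0.4487, +0.8937)
n_3 = (-0.6033, +0.7975)
n_4 = (-0.9298, -0.3682)
  (0,1): δ = 68.87°  ·
  (0,2): δ = 30.27°  ✓
  (0,3): δ = 33.49°  ✓
  (0,4): δ = 107.99°  ·
  (1,2): δ = 141.40°  ·
  (1,3): δ = 77.64°  ·
  (1,4): δ = 3.14°  ✓
  (2,3): δ = 116.24°  ·
  (2,4): δ = 41.74°  ✓
  (3,4): δ = 105.50°  ·
antipodal pairs: 4

count = 4; pairs: (0,2), (0,3), (1,4), (2,4)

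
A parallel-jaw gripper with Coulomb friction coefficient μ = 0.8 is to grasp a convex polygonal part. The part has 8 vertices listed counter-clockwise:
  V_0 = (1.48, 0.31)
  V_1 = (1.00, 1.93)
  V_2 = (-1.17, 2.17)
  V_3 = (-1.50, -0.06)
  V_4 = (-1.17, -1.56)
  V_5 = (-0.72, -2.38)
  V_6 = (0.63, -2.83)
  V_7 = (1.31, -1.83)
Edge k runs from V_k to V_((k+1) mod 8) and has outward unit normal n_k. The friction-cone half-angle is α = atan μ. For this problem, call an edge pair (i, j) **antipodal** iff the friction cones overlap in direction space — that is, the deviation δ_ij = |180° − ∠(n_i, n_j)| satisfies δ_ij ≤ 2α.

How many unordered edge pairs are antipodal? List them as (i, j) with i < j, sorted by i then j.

count = 15; pairs: (0,2), (0,3), (0,4), (0,5), (1,3), (1,4), (1,5), (1,6), (2,6), (2,7), (3,6), (3,7), (4,6), (4,7), (5,7)

α = atan 0.8 = 38.66°;  2α = 77.32°
n_0 = (+0.9588, +0.2841)
n_1 = (+0.1099, +0.9939)
n_2 = (-0.9892, +0.1464)
n_3 = (-0.9766, -0.2149)
n_4 = (-0.8767, -0.4811)
n_5 = (-0.3162, -0.9487)
n_6 = (+0.8269, -0.5623)
n_7 = (+0.9969, -0.0792)
  (0,1): δ = 112.82°  ·
  (0,2): δ = 24.92°  ✓
  (0,3): δ = 4.10°  ✓
  (0,4): δ = 12.25°  ✓
  (0,5): δ = 55.06°  ✓
  (0,6): δ = 129.28°  ·
  (0,7): δ = 158.95°  ·
  (1,2): δ = 92.11°  ·
  (1,3): δ = 71.28°  ✓
  (1,4): δ = 54.93°  ✓
  (1,5): δ = 12.12°  ✓
  (1,6): δ = 62.10°  ✓
  (1,7): δ = 91.77°  ·
  (2,3): δ = 159.17°  ·
  (2,4): δ = 142.83°  ·
  (2,5): δ = 100.02°  ·
  (2,6): δ = 25.80°  ✓
  (2,7): δ = 3.88°  ✓
  (3,4): δ = 163.65°  ·
  (3,5): δ = 120.84°  ·
  (3,6): δ = 46.62°  ✓
  (3,7): δ = 16.95°  ✓
  (4,5): δ = 137.19°  ·
  (4,6): δ = 62.97°  ✓
  (4,7): δ = 33.30°  ✓
  (5,6): δ = 105.78°  ·
  (5,7): δ = 76.11°  ✓
  (6,7): δ = 150.33°  ·
antipodal pairs: 15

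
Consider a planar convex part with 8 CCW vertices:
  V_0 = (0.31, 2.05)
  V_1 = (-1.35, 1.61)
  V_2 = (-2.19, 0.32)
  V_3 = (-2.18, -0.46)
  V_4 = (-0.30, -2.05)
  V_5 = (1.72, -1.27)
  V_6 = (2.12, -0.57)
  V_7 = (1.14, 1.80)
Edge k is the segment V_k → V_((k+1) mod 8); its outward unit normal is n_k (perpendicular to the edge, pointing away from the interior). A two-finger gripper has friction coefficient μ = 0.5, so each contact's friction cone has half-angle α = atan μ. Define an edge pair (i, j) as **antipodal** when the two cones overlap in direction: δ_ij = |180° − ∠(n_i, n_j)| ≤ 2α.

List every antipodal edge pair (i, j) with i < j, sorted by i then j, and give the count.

α = atan 0.5 = 26.57°;  2α = 53.13°
n_0 = (-0.2562, +0.9666)
n_1 = (-0.8380, +0.5457)
n_2 = (-0.9999, -0.0128)
n_3 = (-0.6458, -0.7635)
n_4 = (+0.3602, -0.9329)
n_5 = (+0.8682, -0.4961)
n_6 = (+0.9241, +0.3821)
n_7 = (+0.2884, +0.9575)
  (0,1): δ = 137.92°  ·
  (0,2): δ = 104.11°  ·
  (0,3): δ = 55.07°  ·
  (0,4): δ = 6.27°  ✓
  (0,5): δ = 45.41°  ✓
  (0,6): δ = 97.62°  ·
  (0,7): δ = 148.39°  ·
  (1,2): δ = 146.19°  ·
  (1,3): δ = 97.15°  ·
  (1,4): δ = 35.82°  ✓
  (1,5): δ = 3.33°  ✓
  (1,6): δ = 55.54°  ·
  (1,7): δ = 106.31°  ·
  (2,3): δ = 130.96°  ·
  (2,4): δ = 69.62°  ·
  (2,5): δ = 30.48°  ✓
  (2,6): δ = 21.73°  ✓
  (2,7): δ = 72.50°  ·
  (3,4): δ = 118.66°  ·
  (3,5): δ = 79.52°  ·
  (3,6): δ = 27.31°  ✓
  (3,7): δ = 23.46°  ✓
  (4,5): δ = 140.86°  ·
  (4,6): δ = 88.65°  ·
  (4,7): δ = 37.88°  ✓
  (5,6): δ = 127.79°  ·
  (5,7): δ = 77.02°  ·
  (6,7): δ = 129.23°  ·
antipodal pairs: 9

count = 9; pairs: (0,4), (0,5), (1,4), (1,5), (2,5), (2,6), (3,6), (3,7), (4,7)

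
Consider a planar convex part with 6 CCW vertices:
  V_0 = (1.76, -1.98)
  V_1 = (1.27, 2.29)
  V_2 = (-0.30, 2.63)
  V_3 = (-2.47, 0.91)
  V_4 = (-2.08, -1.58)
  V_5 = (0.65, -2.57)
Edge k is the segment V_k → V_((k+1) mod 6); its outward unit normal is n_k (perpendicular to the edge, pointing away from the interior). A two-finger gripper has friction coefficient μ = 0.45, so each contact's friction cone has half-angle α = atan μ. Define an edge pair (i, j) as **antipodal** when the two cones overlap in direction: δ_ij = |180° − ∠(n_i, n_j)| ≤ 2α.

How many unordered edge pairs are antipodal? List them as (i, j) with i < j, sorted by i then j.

α = atan 0.45 = 24.23°;  2α = 48.46°
n_0 = (+0.9935, +0.1140)
n_1 = (+0.2117, +0.9773)
n_2 = (-0.6212, +0.7837)
n_3 = (-0.9880, -0.1547)
n_4 = (-0.3409, -0.9401)
n_5 = (+0.4693, -0.8830)
  (0,1): δ = 108.77°  ·
  (0,2): δ = 58.15°  ·
  (0,3): δ = 2.36°  ✓
  (0,4): δ = 63.52°  ·
  (0,5): δ = 111.45°  ·
  (1,2): δ = 129.38°  ·
  (1,3): δ = 68.88°  ·
  (1,4): δ = 7.71°  ✓
  (1,5): δ = 40.21°  ✓
  (2,3): δ = 119.50°  ·
  (2,4): δ = 58.33°  ·
  (2,5): δ = 10.41°  ✓
  (3,4): δ = 118.83°  ·
  (3,5): δ = 70.91°  ·
  (4,5): δ = 132.08°  ·
antipodal pairs: 4

count = 4; pairs: (0,3), (1,4), (1,5), (2,5)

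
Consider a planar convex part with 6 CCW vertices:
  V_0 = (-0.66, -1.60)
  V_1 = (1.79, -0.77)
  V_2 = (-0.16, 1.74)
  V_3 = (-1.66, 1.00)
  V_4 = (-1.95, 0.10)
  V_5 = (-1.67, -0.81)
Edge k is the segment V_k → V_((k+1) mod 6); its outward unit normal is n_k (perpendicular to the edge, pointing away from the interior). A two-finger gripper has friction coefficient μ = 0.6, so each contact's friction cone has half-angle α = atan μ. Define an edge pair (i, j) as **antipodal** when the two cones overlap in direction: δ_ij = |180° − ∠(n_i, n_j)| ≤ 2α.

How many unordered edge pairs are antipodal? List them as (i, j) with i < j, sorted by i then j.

α = atan 0.6 = 30.96°;  2α = 61.93°
n_0 = (+0.3209, -0.9471)
n_1 = (+0.7897, +0.6135)
n_2 = (-0.4424, +0.8968)
n_3 = (-0.9518, +0.3067)
n_4 = (-0.9558, -0.2941)
n_5 = (-0.6161, -0.7877)
  (0,1): δ = 70.87°  ·
  (0,2): δ = 7.54°  ✓
  (0,3): δ = 53.42°  ✓
  (0,4): δ = 88.39°  ·
  (0,5): δ = 123.25°  ·
  (1,2): δ = 101.58°  ·
  (1,3): δ = 55.70°  ✓
  (1,4): δ = 20.74°  ✓
  (1,5): δ = 14.12°  ✓
  (2,3): δ = 134.12°  ·
  (2,4): δ = 99.16°  ·
  (2,5): δ = 64.29°  ·
  (3,4): δ = 145.04°  ·
  (3,5): δ = 110.17°  ·
  (4,5): δ = 145.13°  ·
antipodal pairs: 5

count = 5; pairs: (0,2), (0,3), (1,3), (1,4), (1,5)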